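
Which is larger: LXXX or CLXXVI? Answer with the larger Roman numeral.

LXXX = 80
CLXXVI = 176
176 is larger

CLXXVI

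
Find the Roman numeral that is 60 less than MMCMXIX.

MMCMXIX = 2919
2919 - 60 = 2859

MMDCCCLIX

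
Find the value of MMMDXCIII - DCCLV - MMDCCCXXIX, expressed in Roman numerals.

MMMDXCIII = 3593, DCCLV = 755, MMDCCCXXIX = 2829
3593 - 755 = 2838
2838 - 2829 = 9

IX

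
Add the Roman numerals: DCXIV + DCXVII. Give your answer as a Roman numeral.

DCXIV = 614
DCXVII = 617
614 + 617 = 1231

MCCXXXI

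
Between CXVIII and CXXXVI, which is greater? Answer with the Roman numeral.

CXVIII = 118
CXXXVI = 136
136 is larger

CXXXVI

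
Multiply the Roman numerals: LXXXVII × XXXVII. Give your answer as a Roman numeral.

LXXXVII = 87
XXXVII = 37
87 × 37 = 3219

MMMCCXIX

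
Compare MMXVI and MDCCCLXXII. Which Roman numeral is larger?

MMXVI = 2016
MDCCCLXXII = 1872
2016 is larger

MMXVI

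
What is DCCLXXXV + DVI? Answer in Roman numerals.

DCCLXXXV = 785
DVI = 506
785 + 506 = 1291

MCCXCI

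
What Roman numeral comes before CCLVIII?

CCLVIII = 258, so the previous integer is 258 - 1 = 257

CCLVII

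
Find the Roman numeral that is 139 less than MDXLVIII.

MDXLVIII = 1548
1548 - 139 = 1409

MCDIX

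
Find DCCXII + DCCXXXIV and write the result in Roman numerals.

DCCXII = 712
DCCXXXIV = 734
712 + 734 = 1446

MCDXLVI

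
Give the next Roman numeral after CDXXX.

CDXXX = 430, so the next integer is 430 + 1 = 431

CDXXXI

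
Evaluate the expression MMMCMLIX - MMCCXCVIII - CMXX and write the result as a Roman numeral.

MMMCMLIX = 3959, MMCCXCVIII = 2298, CMXX = 920
3959 - 2298 = 1661
1661 - 920 = 741

DCCXLI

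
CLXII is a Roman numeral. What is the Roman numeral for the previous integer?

CLXII = 162; previous is 161

CLXI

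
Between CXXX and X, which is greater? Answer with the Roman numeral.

CXXX = 130
X = 10
130 is larger

CXXX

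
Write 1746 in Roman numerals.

Convert 1746 to Roman numerals:
  1746 contains 1×1000 (M)
  746 contains 1×500 (D)
  246 contains 2×100 (CC)
  46 contains 1×40 (XL)
  6 contains 1×5 (V)
  1 contains 1×1 (I)

MDCCXLVI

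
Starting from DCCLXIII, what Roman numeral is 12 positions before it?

DCCLXIII = 763
763 - 12 = 751

DCCLI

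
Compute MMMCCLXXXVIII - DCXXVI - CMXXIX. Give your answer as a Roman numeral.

MMMCCLXXXVIII = 3288, DCXXVI = 626, CMXXIX = 929
3288 - 626 = 2662
2662 - 929 = 1733

MDCCXXXIII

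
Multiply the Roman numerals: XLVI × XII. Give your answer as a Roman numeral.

XLVI = 46
XII = 12
46 × 12 = 552

DLII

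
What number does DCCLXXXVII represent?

DCCLXXXVII: D=500, C=100, C=100, L=50, X=10, X=10, X=10, V=5, I=1, I=1
500 + 100 + 100 + 50 + 10 + 10 + 10 + 5 + 1 + 1 = 787

787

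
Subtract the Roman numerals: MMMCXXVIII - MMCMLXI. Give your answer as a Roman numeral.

MMMCXXVIII = 3128
MMCMLXI = 2961
3128 - 2961 = 167

CLXVII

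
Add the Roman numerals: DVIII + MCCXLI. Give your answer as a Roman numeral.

DVIII = 508
MCCXLI = 1241
508 + 1241 = 1749

MDCCXLIX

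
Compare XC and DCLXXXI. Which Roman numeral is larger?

XC = 90
DCLXXXI = 681
681 is larger

DCLXXXI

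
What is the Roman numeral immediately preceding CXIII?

CXIII = 113; previous is 112

CXII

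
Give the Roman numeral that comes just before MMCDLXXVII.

MMCDLXXVII = 2477, so the previous integer is 2477 - 1 = 2476

MMCDLXXVI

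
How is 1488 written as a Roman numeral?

Convert 1488 to Roman numerals:
  1488 contains 1×1000 (M)
  488 contains 1×400 (CD)
  88 contains 1×50 (L)
  38 contains 3×10 (XXX)
  8 contains 1×5 (V)
  3 contains 3×1 (III)

MCDLXXXVIII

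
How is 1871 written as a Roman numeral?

Convert 1871 to Roman numerals:
  1871 contains 1×1000 (M)
  871 contains 1×500 (D)
  371 contains 3×100 (CCC)
  71 contains 1×50 (L)
  21 contains 2×10 (XX)
  1 contains 1×1 (I)

MDCCCLXXI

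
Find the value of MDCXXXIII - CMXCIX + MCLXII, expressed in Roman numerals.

MDCXXXIII = 1633, CMXCIX = 999, MCLXII = 1162
1633 - 999 = 634
634 + 1162 = 1796

MDCCXCVI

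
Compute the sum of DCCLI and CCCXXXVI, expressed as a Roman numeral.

DCCLI = 751
CCCXXXVI = 336
751 + 336 = 1087

MLXXXVII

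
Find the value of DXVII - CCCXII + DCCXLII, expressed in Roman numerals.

DXVII = 517, CCCXII = 312, DCCXLII = 742
517 - 312 = 205
205 + 742 = 947

CMXLVII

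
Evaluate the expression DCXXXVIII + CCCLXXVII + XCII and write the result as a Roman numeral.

DCXXXVIII = 638, CCCLXXVII = 377, XCII = 92
638 + 377 = 1015
1015 + 92 = 1107

MCVII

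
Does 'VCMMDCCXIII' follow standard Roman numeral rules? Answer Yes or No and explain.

'VCMMDCCXIII': Invalid subtractive combination: VC

No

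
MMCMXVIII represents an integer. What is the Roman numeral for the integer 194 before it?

MMCMXVIII = 2918
2918 - 194 = 2724

MMDCCXXIV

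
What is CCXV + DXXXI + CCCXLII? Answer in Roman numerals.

CCXV = 215, DXXXI = 531, CCCXLII = 342
215 + 531 = 746
746 + 342 = 1088

MLXXXVIII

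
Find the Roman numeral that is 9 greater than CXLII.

CXLII = 142
142 + 9 = 151

CLI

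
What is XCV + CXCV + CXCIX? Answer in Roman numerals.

XCV = 95, CXCV = 195, CXCIX = 199
95 + 195 = 290
290 + 199 = 489

CDLXXXIX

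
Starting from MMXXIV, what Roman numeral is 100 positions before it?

MMXXIV = 2024
2024 - 100 = 1924

MCMXXIV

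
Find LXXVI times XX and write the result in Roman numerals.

LXXVI = 76
XX = 20
76 × 20 = 1520

MDXX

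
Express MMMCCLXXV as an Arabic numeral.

MMMCCLXXV: M=1000, M=1000, M=1000, C=100, C=100, L=50, X=10, X=10, V=5
1000 + 1000 + 1000 + 100 + 100 + 50 + 10 + 10 + 5 = 3275

3275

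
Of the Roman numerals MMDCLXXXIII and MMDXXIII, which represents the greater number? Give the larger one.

MMDCLXXXIII = 2683
MMDXXIII = 2523
2683 is larger

MMDCLXXXIII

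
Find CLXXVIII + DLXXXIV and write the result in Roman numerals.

CLXXVIII = 178
DLXXXIV = 584
178 + 584 = 762

DCCLXII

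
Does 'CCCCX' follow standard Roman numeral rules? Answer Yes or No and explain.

'CCCCX': More than 3 consecutive C's

No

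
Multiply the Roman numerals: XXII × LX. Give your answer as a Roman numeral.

XXII = 22
LX = 60
22 × 60 = 1320

MCCCXX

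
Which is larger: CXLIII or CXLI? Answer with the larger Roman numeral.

CXLIII = 143
CXLI = 141
143 is larger

CXLIII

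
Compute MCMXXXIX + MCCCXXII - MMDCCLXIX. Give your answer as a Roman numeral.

MCMXXXIX = 1939, MCCCXXII = 1322, MMDCCLXIX = 2769
1939 + 1322 = 3261
3261 - 2769 = 492

CDXCII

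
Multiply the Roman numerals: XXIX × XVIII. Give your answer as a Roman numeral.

XXIX = 29
XVIII = 18
29 × 18 = 522

DXXII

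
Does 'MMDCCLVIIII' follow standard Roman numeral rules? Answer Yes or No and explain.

'MMDCCLVIIII': More than 3 consecutive I's

No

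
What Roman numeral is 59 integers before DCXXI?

DCXXI = 621
621 - 59 = 562

DLXII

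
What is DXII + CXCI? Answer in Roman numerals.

DXII = 512
CXCI = 191
512 + 191 = 703

DCCIII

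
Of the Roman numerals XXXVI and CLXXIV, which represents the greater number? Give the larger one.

XXXVI = 36
CLXXIV = 174
174 is larger

CLXXIV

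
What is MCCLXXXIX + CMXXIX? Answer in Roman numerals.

MCCLXXXIX = 1289
CMXXIX = 929
1289 + 929 = 2218

MMCCXVIII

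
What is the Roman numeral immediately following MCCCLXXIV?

MCCCLXXIV = 1374; next is 1375

MCCCLXXV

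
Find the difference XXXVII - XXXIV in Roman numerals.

XXXVII = 37
XXXIV = 34
37 - 34 = 3

III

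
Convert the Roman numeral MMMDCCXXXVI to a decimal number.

MMMDCCXXXVI: M=1000, M=1000, M=1000, D=500, C=100, C=100, X=10, X=10, X=10, V=5, I=1
1000 + 1000 + 1000 + 500 + 100 + 100 + 10 + 10 + 10 + 5 + 1 = 3736

3736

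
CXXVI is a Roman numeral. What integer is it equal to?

CXXVI: C=100, X=10, X=10, V=5, I=1
100 + 10 + 10 + 5 + 1 = 126

126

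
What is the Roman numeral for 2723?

Convert 2723 to Roman numerals:
  2723 contains 2×1000 (MM)
  723 contains 1×500 (D)
  223 contains 2×100 (CC)
  23 contains 2×10 (XX)
  3 contains 3×1 (III)

MMDCCXXIII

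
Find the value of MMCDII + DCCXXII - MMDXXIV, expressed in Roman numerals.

MMCDII = 2402, DCCXXII = 722, MMDXXIV = 2524
2402 + 722 = 3124
3124 - 2524 = 600

DC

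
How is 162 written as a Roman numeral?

Convert 162 to Roman numerals:
  162 contains 1×100 (C)
  62 contains 1×50 (L)
  12 contains 1×10 (X)
  2 contains 2×1 (II)

CLXII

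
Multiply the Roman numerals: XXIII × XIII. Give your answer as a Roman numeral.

XXIII = 23
XIII = 13
23 × 13 = 299

CCXCIX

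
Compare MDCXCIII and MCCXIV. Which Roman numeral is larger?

MDCXCIII = 1693
MCCXIV = 1214
1693 is larger

MDCXCIII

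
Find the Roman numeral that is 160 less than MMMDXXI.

MMMDXXI = 3521
3521 - 160 = 3361

MMMCCCLXI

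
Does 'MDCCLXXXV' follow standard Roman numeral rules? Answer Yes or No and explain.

'MDCCLXXXV': Check the rules: uses only the symbols I, V, X, L, C, D, M; no symbol is repeated more than three times in a row; V, L and D each appear at most once; no smaller symbol precedes a larger one (values never increase from left to right). Value: M (1000) + D (500) + C (100) + C (100) + L (50) + X (10) + X (10) + X (10) + V (5) = 1785. So it is a valid standard Roman numeral.

Yes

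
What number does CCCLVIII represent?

CCCLVIII: C=100, C=100, C=100, L=50, V=5, I=1, I=1, I=1
100 + 100 + 100 + 50 + 5 + 1 + 1 + 1 = 358

358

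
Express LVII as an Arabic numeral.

LVII: L=50, V=5, I=1, I=1
50 + 5 + 1 + 1 = 57

57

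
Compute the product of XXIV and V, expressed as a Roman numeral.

XXIV = 24
V = 5
24 × 5 = 120

CXX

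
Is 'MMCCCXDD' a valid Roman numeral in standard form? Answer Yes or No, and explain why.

'MMCCCXDD': D should not appear more than once

No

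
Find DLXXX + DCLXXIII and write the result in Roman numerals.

DLXXX = 580
DCLXXIII = 673
580 + 673 = 1253

MCCLIII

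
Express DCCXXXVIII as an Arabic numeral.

DCCXXXVIII: D=500, C=100, C=100, X=10, X=10, X=10, V=5, I=1, I=1, I=1
500 + 100 + 100 + 10 + 10 + 10 + 5 + 1 + 1 + 1 = 738

738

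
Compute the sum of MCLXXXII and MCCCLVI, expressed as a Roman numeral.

MCLXXXII = 1182
MCCCLVI = 1356
1182 + 1356 = 2538

MMDXXXVIII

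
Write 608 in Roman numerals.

Convert 608 to Roman numerals:
  608 contains 1×500 (D)
  108 contains 1×100 (C)
  8 contains 1×5 (V)
  3 contains 3×1 (III)

DCVIII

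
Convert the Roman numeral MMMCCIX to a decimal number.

MMMCCIX: M=1000, M=1000, M=1000, C=100, C=100, IX=9
1000 + 1000 + 1000 + 100 + 100 + 9 = 3209

3209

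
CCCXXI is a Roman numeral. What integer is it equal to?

CCCXXI: C=100, C=100, C=100, X=10, X=10, I=1
100 + 100 + 100 + 10 + 10 + 1 = 321

321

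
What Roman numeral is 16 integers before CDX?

CDX = 410
410 - 16 = 394

CCCXCIV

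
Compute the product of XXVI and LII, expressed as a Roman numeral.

XXVI = 26
LII = 52
26 × 52 = 1352

MCCCLII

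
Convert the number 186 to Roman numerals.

Convert 186 to Roman numerals:
  186 contains 1×100 (C)
  86 contains 1×50 (L)
  36 contains 3×10 (XXX)
  6 contains 1×5 (V)
  1 contains 1×1 (I)

CLXXXVI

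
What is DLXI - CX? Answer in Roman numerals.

DLXI = 561
CX = 110
561 - 110 = 451

CDLI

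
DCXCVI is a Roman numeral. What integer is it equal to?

DCXCVI: D=500, C=100, XC=90, V=5, I=1
500 + 100 + 90 + 5 + 1 = 696

696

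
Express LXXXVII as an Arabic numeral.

LXXXVII: L=50, X=10, X=10, X=10, V=5, I=1, I=1
50 + 10 + 10 + 10 + 5 + 1 + 1 = 87

87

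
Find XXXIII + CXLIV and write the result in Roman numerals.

XXXIII = 33
CXLIV = 144
33 + 144 = 177

CLXXVII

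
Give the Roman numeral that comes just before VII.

VII = 7; previous is 6

VI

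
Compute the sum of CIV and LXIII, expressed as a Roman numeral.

CIV = 104
LXIII = 63
104 + 63 = 167

CLXVII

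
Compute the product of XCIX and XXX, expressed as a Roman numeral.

XCIX = 99
XXX = 30
99 × 30 = 2970

MMCMLXX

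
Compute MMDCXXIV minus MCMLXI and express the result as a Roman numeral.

MMDCXXIV = 2624
MCMLXI = 1961
2624 - 1961 = 663

DCLXIII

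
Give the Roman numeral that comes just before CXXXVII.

CXXXVII = 137; previous is 136

CXXXVI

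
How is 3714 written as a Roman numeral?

Convert 3714 to Roman numerals:
  3714 contains 3×1000 (MMM)
  714 contains 1×500 (D)
  214 contains 2×100 (CC)
  14 contains 1×10 (X)
  4 contains 1×4 (IV)

MMMDCCXIV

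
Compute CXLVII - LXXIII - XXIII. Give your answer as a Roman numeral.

CXLVII = 147, LXXIII = 73, XXIII = 23
147 - 73 = 74
74 - 23 = 51

LI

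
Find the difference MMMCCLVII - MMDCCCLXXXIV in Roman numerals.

MMMCCLVII = 3257
MMDCCCLXXXIV = 2884
3257 - 2884 = 373

CCCLXXIII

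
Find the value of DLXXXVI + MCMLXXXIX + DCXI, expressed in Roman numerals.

DLXXXVI = 586, MCMLXXXIX = 1989, DCXI = 611
586 + 1989 = 2575
2575 + 611 = 3186

MMMCLXXXVI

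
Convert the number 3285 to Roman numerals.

Convert 3285 to Roman numerals:
  3285 contains 3×1000 (MMM)
  285 contains 2×100 (CC)
  85 contains 1×50 (L)
  35 contains 3×10 (XXX)
  5 contains 1×5 (V)

MMMCCLXXXV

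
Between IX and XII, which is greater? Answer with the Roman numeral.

IX = 9
XII = 12
12 is larger

XII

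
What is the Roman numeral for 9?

Convert 9 to Roman numerals:
  9 contains 1×9 (IX)

IX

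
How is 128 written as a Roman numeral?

Convert 128 to Roman numerals:
  128 contains 1×100 (C)
  28 contains 2×10 (XX)
  8 contains 1×5 (V)
  3 contains 3×1 (III)

CXXVIII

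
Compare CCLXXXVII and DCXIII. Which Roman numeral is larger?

CCLXXXVII = 287
DCXIII = 613
613 is larger

DCXIII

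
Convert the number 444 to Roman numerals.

Convert 444 to Roman numerals:
  444 contains 1×400 (CD)
  44 contains 1×40 (XL)
  4 contains 1×4 (IV)

CDXLIV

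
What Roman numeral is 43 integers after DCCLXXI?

DCCLXXI = 771
771 + 43 = 814

DCCCXIV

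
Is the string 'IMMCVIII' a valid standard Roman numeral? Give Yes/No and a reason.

'IMMCVIII': Invalid subtractive combination: IM

No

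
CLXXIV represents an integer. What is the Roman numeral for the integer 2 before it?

CLXXIV = 174
174 - 2 = 172

CLXXII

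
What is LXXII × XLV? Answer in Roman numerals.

LXXII = 72
XLV = 45
72 × 45 = 3240

MMMCCXL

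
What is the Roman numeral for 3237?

Convert 3237 to Roman numerals:
  3237 contains 3×1000 (MMM)
  237 contains 2×100 (CC)
  37 contains 3×10 (XXX)
  7 contains 1×5 (V)
  2 contains 2×1 (II)

MMMCCXXXVII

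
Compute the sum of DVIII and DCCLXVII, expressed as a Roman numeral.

DVIII = 508
DCCLXVII = 767
508 + 767 = 1275

MCCLXXV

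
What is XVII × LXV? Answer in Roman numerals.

XVII = 17
LXV = 65
17 × 65 = 1105

MCV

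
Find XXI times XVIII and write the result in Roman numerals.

XXI = 21
XVIII = 18
21 × 18 = 378

CCCLXXVIII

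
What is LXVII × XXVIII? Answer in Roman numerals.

LXVII = 67
XXVIII = 28
67 × 28 = 1876

MDCCCLXXVI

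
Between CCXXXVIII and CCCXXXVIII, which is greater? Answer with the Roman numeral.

CCXXXVIII = 238
CCCXXXVIII = 338
338 is larger

CCCXXXVIII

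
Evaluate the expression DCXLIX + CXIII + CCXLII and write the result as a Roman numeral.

DCXLIX = 649, CXIII = 113, CCXLII = 242
649 + 113 = 762
762 + 242 = 1004

MIV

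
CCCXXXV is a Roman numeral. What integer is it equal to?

CCCXXXV: C=100, C=100, C=100, X=10, X=10, X=10, V=5
100 + 100 + 100 + 10 + 10 + 10 + 5 = 335

335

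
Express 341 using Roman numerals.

Convert 341 to Roman numerals:
  341 contains 3×100 (CCC)
  41 contains 1×40 (XL)
  1 contains 1×1 (I)

CCCXLI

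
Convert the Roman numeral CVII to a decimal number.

CVII: C=100, V=5, I=1, I=1
100 + 5 + 1 + 1 = 107

107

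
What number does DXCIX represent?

DXCIX: D=500, XC=90, IX=9
500 + 90 + 9 = 599

599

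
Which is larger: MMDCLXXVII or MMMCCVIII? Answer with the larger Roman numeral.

MMDCLXXVII = 2677
MMMCCVIII = 3208
3208 is larger

MMMCCVIII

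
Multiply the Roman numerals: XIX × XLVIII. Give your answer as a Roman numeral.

XIX = 19
XLVIII = 48
19 × 48 = 912

CMXII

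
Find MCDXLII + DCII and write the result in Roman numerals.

MCDXLII = 1442
DCII = 602
1442 + 602 = 2044

MMXLIV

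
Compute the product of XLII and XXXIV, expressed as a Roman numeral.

XLII = 42
XXXIV = 34
42 × 34 = 1428

MCDXXVIII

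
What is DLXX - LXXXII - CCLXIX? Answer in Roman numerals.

DLXX = 570, LXXXII = 82, CCLXIX = 269
570 - 82 = 488
488 - 269 = 219

CCXIX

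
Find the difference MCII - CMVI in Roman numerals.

MCII = 1102
CMVI = 906
1102 - 906 = 196

CXCVI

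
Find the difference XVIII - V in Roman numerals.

XVIII = 18
V = 5
18 - 5 = 13

XIII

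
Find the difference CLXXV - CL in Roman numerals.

CLXXV = 175
CL = 150
175 - 150 = 25

XXV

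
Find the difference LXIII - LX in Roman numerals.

LXIII = 63
LX = 60
63 - 60 = 3

III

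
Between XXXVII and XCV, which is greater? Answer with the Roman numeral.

XXXVII = 37
XCV = 95
95 is larger

XCV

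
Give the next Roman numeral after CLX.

CLX = 160, so the next integer is 160 + 1 = 161

CLXI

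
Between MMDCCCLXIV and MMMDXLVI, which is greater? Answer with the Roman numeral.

MMDCCCLXIV = 2864
MMMDXLVI = 3546
3546 is larger

MMMDXLVI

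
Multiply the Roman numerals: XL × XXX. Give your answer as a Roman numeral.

XL = 40
XXX = 30
40 × 30 = 1200

MCC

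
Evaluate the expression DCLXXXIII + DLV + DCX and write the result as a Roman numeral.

DCLXXXIII = 683, DLV = 555, DCX = 610
683 + 555 = 1238
1238 + 610 = 1848

MDCCCXLVIII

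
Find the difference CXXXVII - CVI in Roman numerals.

CXXXVII = 137
CVI = 106
137 - 106 = 31

XXXI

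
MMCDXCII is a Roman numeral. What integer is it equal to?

MMCDXCII: M=1000, M=1000, CD=400, XC=90, I=1, I=1
1000 + 1000 + 400 + 90 + 1 + 1 = 2492

2492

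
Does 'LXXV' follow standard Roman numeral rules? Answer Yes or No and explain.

'LXXV': Check the rules: uses only the symbols I, V, X, L, C, D, M; no symbol is repeated more than three times in a row; V, L and D each appear at most once; no smaller symbol precedes a larger one (values never increase from left to right). Value: L (50) + X (10) + X (10) + V (5) = 75. So it is a valid standard Roman numeral.

Yes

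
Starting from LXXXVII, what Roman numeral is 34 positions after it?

LXXXVII = 87
87 + 34 = 121

CXXI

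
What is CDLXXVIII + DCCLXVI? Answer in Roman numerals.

CDLXXVIII = 478
DCCLXVI = 766
478 + 766 = 1244

MCCXLIV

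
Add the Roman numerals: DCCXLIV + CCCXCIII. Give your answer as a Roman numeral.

DCCXLIV = 744
CCCXCIII = 393
744 + 393 = 1137

MCXXXVII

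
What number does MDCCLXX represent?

MDCCLXX: M=1000, D=500, C=100, C=100, L=50, X=10, X=10
1000 + 500 + 100 + 100 + 50 + 10 + 10 = 1770

1770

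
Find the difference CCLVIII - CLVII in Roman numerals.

CCLVIII = 258
CLVII = 157
258 - 157 = 101

CI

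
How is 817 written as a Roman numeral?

Convert 817 to Roman numerals:
  817 contains 1×500 (D)
  317 contains 3×100 (CCC)
  17 contains 1×10 (X)
  7 contains 1×5 (V)
  2 contains 2×1 (II)

DCCCXVII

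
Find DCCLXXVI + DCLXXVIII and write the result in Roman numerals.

DCCLXXVI = 776
DCLXXVIII = 678
776 + 678 = 1454

MCDLIV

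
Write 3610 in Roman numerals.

Convert 3610 to Roman numerals:
  3610 contains 3×1000 (MMM)
  610 contains 1×500 (D)
  110 contains 1×100 (C)
  10 contains 1×10 (X)

MMMDCX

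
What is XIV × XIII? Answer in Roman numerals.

XIV = 14
XIII = 13
14 × 13 = 182

CLXXXII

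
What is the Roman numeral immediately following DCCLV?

DCCLV = 755; next is 756

DCCLVI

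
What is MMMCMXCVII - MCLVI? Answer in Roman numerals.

MMMCMXCVII = 3997
MCLVI = 1156
3997 - 1156 = 2841

MMDCCCXLI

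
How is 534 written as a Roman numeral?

Convert 534 to Roman numerals:
  534 contains 1×500 (D)
  34 contains 3×10 (XXX)
  4 contains 1×4 (IV)

DXXXIV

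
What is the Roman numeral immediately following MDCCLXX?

MDCCLXX = 1770, so the next integer is 1770 + 1 = 1771

MDCCLXXI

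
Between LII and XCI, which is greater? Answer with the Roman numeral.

LII = 52
XCI = 91
91 is larger

XCI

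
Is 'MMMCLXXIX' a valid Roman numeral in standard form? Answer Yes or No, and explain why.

'MMMCLXXIX': Check the rules: uses only the symbols I, V, X, L, C, D, M; no symbol is repeated more than three times in a row; V, L and D each appear at most once; the only place a smaller symbol precedes a larger one is the allowed subtractive pair IX, the symbol right after such a pair (if any) is smaller than the pair's first symbol, and otherwise the values never increase from left to right. Value: M (1000) + M (1000) + M (1000) + C (100) + L (50) + X (10) + X (10) + IX (9) = 3179. So it is a valid standard Roman numeral.

Yes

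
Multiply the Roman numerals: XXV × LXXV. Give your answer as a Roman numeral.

XXV = 25
LXXV = 75
25 × 75 = 1875

MDCCCLXXV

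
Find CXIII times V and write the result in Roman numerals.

CXIII = 113
V = 5
113 × 5 = 565

DLXV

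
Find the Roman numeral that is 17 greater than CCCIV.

CCCIV = 304
304 + 17 = 321

CCCXXI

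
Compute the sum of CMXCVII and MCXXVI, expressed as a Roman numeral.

CMXCVII = 997
MCXXVI = 1126
997 + 1126 = 2123

MMCXXIII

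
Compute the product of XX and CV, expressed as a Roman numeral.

XX = 20
CV = 105
20 × 105 = 2100

MMC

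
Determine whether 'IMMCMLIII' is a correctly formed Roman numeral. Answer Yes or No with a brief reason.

'IMMCMLIII': Invalid subtractive combination: IM

No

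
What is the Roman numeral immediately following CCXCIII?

CCXCIII = 293, so the next integer is 293 + 1 = 294

CCXCIV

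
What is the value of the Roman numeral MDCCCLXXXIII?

MDCCCLXXXIII: M=1000, D=500, C=100, C=100, C=100, L=50, X=10, X=10, X=10, I=1, I=1, I=1
1000 + 500 + 100 + 100 + 100 + 50 + 10 + 10 + 10 + 1 + 1 + 1 = 1883

1883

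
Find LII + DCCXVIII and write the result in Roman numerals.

LII = 52
DCCXVIII = 718
52 + 718 = 770

DCCLXX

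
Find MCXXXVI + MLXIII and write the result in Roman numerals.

MCXXXVI = 1136
MLXIII = 1063
1136 + 1063 = 2199

MMCXCIX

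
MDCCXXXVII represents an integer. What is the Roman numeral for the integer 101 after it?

MDCCXXXVII = 1737
1737 + 101 = 1838

MDCCCXXXVIII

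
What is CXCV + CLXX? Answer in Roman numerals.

CXCV = 195
CLXX = 170
195 + 170 = 365

CCCLXV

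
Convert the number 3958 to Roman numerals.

Convert 3958 to Roman numerals:
  3958 contains 3×1000 (MMM)
  958 contains 1×900 (CM)
  58 contains 1×50 (L)
  8 contains 1×5 (V)
  3 contains 3×1 (III)

MMMCMLVIII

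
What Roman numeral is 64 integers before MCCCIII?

MCCCIII = 1303
1303 - 64 = 1239

MCCXXXIX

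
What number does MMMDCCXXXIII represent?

MMMDCCXXXIII: M=1000, M=1000, M=1000, D=500, C=100, C=100, X=10, X=10, X=10, I=1, I=1, I=1
1000 + 1000 + 1000 + 500 + 100 + 100 + 10 + 10 + 10 + 1 + 1 + 1 = 3733

3733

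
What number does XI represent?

XI: X=10, I=1
10 + 1 = 11

11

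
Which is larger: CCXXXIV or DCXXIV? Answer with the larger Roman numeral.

CCXXXIV = 234
DCXXIV = 624
624 is larger

DCXXIV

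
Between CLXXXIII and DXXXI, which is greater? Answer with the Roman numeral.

CLXXXIII = 183
DXXXI = 531
531 is larger

DXXXI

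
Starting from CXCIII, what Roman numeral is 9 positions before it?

CXCIII = 193
193 - 9 = 184

CLXXXIV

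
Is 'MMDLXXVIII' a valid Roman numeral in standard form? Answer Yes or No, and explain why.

'MMDLXXVIII': Check the rules: uses only the symbols I, V, X, L, C, D, M; no symbol is repeated more than three times in a row; V, L and D each appear at most once; no smaller symbol precedes a larger one (values never increase from left to right). Value: M (1000) + M (1000) + D (500) + L (50) + X (10) + X (10) + V (5) + I (1) + I (1) + I (1) = 2578. So it is a valid standard Roman numeral.

Yes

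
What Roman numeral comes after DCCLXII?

DCCLXII = 762; next is 763

DCCLXIII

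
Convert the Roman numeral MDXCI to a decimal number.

MDXCI: M=1000, D=500, XC=90, I=1
1000 + 500 + 90 + 1 = 1591

1591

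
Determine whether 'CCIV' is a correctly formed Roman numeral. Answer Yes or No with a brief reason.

'CCIV': Check the rules: uses only the symbols I, V, X, L, C, D, M; no symbol is repeated more than three times in a row; V, L and D each appear at most once; the only place a smaller symbol precedes a larger one is the allowed subtractive pair IV, the symbol right after such a pair (if any) is smaller than the pair's first symbol, and otherwise the values never increase from left to right. Value: C (100) + C (100) + IV (4) = 204. So it is a valid standard Roman numeral.

Yes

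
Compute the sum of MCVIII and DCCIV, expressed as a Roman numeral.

MCVIII = 1108
DCCIV = 704
1108 + 704 = 1812

MDCCCXII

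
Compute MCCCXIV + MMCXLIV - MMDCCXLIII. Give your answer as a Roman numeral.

MCCCXIV = 1314, MMCXLIV = 2144, MMDCCXLIII = 2743
1314 + 2144 = 3458
3458 - 2743 = 715

DCCXV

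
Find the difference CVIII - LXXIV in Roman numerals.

CVIII = 108
LXXIV = 74
108 - 74 = 34

XXXIV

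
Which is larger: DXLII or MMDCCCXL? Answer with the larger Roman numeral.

DXLII = 542
MMDCCCXL = 2840
2840 is larger

MMDCCCXL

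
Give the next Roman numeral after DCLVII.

DCLVII = 657, so the next integer is 657 + 1 = 658

DCLVIII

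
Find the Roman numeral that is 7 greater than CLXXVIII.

CLXXVIII = 178
178 + 7 = 185

CLXXXV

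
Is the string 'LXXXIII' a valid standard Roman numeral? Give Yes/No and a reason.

'LXXXIII': Check the rules: uses only the symbols I, V, X, L, C, D, M; no symbol is repeated more than three times in a row; V, L and D each appear at most once; no smaller symbol precedes a larger one (values never increase from left to right). Value: L (50) + X (10) + X (10) + X (10) + I (1) + I (1) + I (1) = 83. So it is a valid standard Roman numeral.

Yes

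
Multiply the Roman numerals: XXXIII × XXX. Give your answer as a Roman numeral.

XXXIII = 33
XXX = 30
33 × 30 = 990

CMXC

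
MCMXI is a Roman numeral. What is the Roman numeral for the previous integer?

MCMXI = 1911, so the previous integer is 1911 - 1 = 1910

MCMX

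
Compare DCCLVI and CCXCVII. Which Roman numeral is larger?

DCCLVI = 756
CCXCVII = 297
756 is larger

DCCLVI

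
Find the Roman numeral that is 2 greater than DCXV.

DCXV = 615
615 + 2 = 617

DCXVII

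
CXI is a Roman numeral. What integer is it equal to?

CXI: C=100, X=10, I=1
100 + 10 + 1 = 111

111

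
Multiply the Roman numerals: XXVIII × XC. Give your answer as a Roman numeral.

XXVIII = 28
XC = 90
28 × 90 = 2520

MMDXX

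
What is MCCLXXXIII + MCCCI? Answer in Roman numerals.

MCCLXXXIII = 1283
MCCCI = 1301
1283 + 1301 = 2584

MMDLXXXIV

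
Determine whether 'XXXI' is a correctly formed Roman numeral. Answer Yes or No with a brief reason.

'XXXI': Check the rules: uses only the symbols I, V, X, L, C, D, M; no symbol is repeated more than three times in a row; V, L and D each appear at most once; no smaller symbol precedes a larger one (values never increase from left to right). Value: X (10) + X (10) + X (10) + I (1) = 31. So it is a valid standard Roman numeral.

Yes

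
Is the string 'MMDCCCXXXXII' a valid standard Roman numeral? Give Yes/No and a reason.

'MMDCCCXXXXII': More than 3 consecutive X's

No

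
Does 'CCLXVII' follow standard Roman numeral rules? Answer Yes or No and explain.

'CCLXVII': Check the rules: uses only the symbols I, V, X, L, C, D, M; no symbol is repeated more than three times in a row; V, L and D each appear at most once; no smaller symbol precedes a larger one (values never increase from left to right). Value: C (100) + C (100) + L (50) + X (10) + V (5) + I (1) + I (1) = 267. So it is a valid standard Roman numeral.

Yes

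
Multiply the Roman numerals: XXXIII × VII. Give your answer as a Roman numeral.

XXXIII = 33
VII = 7
33 × 7 = 231

CCXXXI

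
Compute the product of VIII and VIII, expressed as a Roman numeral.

VIII = 8
VIII = 8
8 × 8 = 64

LXIV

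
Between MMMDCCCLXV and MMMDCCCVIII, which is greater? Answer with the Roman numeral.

MMMDCCCLXV = 3865
MMMDCCCVIII = 3808
3865 is larger

MMMDCCCLXV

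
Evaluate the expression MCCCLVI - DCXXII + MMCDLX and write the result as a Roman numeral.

MCCCLVI = 1356, DCXXII = 622, MMCDLX = 2460
1356 - 622 = 734
734 + 2460 = 3194

MMMCXCIV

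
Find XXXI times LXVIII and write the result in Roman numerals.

XXXI = 31
LXVIII = 68
31 × 68 = 2108

MMCVIII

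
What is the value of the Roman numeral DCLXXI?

DCLXXI: D=500, C=100, L=50, X=10, X=10, I=1
500 + 100 + 50 + 10 + 10 + 1 = 671

671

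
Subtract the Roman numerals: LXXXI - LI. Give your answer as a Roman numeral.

LXXXI = 81
LI = 51
81 - 51 = 30

XXX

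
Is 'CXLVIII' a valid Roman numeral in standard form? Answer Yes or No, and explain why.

'CXLVIII': Check the rules: uses only the symbols I, V, X, L, C, D, M; no symbol is repeated more than three times in a row; V, L and D each appear at most once; the only place a smaller symbol precedes a larger one is the allowed subtractive pair XL, the symbol right after such a pair (if any) is smaller than the pair's first symbol, and otherwise the values never increase from left to right. Value: C (100) + XL (40) + V (5) + I (1) + I (1) + I (1) = 148. So it is a valid standard Roman numeral.

Yes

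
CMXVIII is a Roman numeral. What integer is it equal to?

CMXVIII: CM=900, X=10, V=5, I=1, I=1, I=1
900 + 10 + 5 + 1 + 1 + 1 = 918

918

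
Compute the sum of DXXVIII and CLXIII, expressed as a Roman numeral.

DXXVIII = 528
CLXIII = 163
528 + 163 = 691

DCXCI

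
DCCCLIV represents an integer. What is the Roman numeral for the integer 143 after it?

DCCCLIV = 854
854 + 143 = 997

CMXCVII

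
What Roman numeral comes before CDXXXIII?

CDXXXIII = 433, so the previous integer is 433 - 1 = 432

CDXXXII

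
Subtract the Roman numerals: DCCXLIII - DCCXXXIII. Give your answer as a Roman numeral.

DCCXLIII = 743
DCCXXXIII = 733
743 - 733 = 10

X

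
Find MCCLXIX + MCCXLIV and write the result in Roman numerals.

MCCLXIX = 1269
MCCXLIV = 1244
1269 + 1244 = 2513

MMDXIII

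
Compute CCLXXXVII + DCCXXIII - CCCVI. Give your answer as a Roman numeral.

CCLXXXVII = 287, DCCXXIII = 723, CCCVI = 306
287 + 723 = 1010
1010 - 306 = 704

DCCIV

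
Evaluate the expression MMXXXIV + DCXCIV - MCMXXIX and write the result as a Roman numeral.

MMXXXIV = 2034, DCXCIV = 694, MCMXXIX = 1929
2034 + 694 = 2728
2728 - 1929 = 799

DCCXCIX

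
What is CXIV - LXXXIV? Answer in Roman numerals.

CXIV = 114
LXXXIV = 84
114 - 84 = 30

XXX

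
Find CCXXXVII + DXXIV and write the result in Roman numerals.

CCXXXVII = 237
DXXIV = 524
237 + 524 = 761

DCCLXI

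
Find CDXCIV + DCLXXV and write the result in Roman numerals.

CDXCIV = 494
DCLXXV = 675
494 + 675 = 1169

MCLXIX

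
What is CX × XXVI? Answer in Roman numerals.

CX = 110
XXVI = 26
110 × 26 = 2860

MMDCCCLX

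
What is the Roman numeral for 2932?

Convert 2932 to Roman numerals:
  2932 contains 2×1000 (MM)
  932 contains 1×900 (CM)
  32 contains 3×10 (XXX)
  2 contains 2×1 (II)

MMCMXXXII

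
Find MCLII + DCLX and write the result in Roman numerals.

MCLII = 1152
DCLX = 660
1152 + 660 = 1812

MDCCCXII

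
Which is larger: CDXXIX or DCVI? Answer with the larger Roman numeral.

CDXXIX = 429
DCVI = 606
606 is larger

DCVI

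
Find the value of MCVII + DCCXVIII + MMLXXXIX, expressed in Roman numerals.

MCVII = 1107, DCCXVIII = 718, MMLXXXIX = 2089
1107 + 718 = 1825
1825 + 2089 = 3914

MMMCMXIV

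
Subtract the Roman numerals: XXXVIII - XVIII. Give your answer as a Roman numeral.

XXXVIII = 38
XVIII = 18
38 - 18 = 20

XX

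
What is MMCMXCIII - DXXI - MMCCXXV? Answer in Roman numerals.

MMCMXCIII = 2993, DXXI = 521, MMCCXXV = 2225
2993 - 521 = 2472
2472 - 2225 = 247

CCXLVII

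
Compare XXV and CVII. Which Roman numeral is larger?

XXV = 25
CVII = 107
107 is larger

CVII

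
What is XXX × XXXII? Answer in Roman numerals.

XXX = 30
XXXII = 32
30 × 32 = 960

CMLX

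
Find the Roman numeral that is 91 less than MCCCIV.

MCCCIV = 1304
1304 - 91 = 1213

MCCXIII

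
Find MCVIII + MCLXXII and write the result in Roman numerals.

MCVIII = 1108
MCLXXII = 1172
1108 + 1172 = 2280

MMCCLXXX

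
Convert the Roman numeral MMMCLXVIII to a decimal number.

MMMCLXVIII: M=1000, M=1000, M=1000, C=100, L=50, X=10, V=5, I=1, I=1, I=1
1000 + 1000 + 1000 + 100 + 50 + 10 + 5 + 1 + 1 + 1 = 3168

3168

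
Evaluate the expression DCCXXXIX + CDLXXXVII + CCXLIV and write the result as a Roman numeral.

DCCXXXIX = 739, CDLXXXVII = 487, CCXLIV = 244
739 + 487 = 1226
1226 + 244 = 1470

MCDLXX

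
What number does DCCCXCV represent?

DCCCXCV: D=500, C=100, C=100, C=100, XC=90, V=5
500 + 100 + 100 + 100 + 90 + 5 = 895

895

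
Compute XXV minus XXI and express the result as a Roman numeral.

XXV = 25
XXI = 21
25 - 21 = 4

IV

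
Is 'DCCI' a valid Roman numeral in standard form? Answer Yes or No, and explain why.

'DCCI': Check the rules: uses only the symbols I, V, X, L, C, D, M; no symbol is repeated more than three times in a row; V, L and D each appear at most once; no smaller symbol precedes a larger one (values never increase from left to right). Value: D (500) + C (100) + C (100) + I (1) = 701. So it is a valid standard Roman numeral.

Yes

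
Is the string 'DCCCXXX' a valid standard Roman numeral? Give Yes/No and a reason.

'DCCCXXX': Check the rules: uses only the symbols I, V, X, L, C, D, M; no symbol is repeated more than three times in a row; V, L and D each appear at most once; no smaller symbol precedes a larger one (values never increase from left to right). Value: D (500) + C (100) + C (100) + C (100) + X (10) + X (10) + X (10) = 830. So it is a valid standard Roman numeral.

Yes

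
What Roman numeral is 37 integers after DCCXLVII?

DCCXLVII = 747
747 + 37 = 784

DCCLXXXIV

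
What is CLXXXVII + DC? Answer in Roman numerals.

CLXXXVII = 187
DC = 600
187 + 600 = 787

DCCLXXXVII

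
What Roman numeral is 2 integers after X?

X = 10
10 + 2 = 12

XII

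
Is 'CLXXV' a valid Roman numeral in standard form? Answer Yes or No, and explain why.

'CLXXV': Check the rules: uses only the symbols I, V, X, L, C, D, M; no symbol is repeated more than three times in a row; V, L and D each appear at most once; no smaller symbol precedes a larger one (values never increase from left to right). Value: C (100) + L (50) + X (10) + X (10) + V (5) = 175. So it is a valid standard Roman numeral.

Yes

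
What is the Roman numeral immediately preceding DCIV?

DCIV = 604; previous is 603

DCIII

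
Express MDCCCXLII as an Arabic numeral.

MDCCCXLII: M=1000, D=500, C=100, C=100, C=100, XL=40, I=1, I=1
1000 + 500 + 100 + 100 + 100 + 40 + 1 + 1 = 1842

1842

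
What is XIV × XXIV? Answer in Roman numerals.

XIV = 14
XXIV = 24
14 × 24 = 336

CCCXXXVI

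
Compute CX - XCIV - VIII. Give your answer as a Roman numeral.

CX = 110, XCIV = 94, VIII = 8
110 - 94 = 16
16 - 8 = 8

VIII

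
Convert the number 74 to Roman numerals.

Convert 74 to Roman numerals:
  74 contains 1×50 (L)
  24 contains 2×10 (XX)
  4 contains 1×4 (IV)

LXXIV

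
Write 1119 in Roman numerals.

Convert 1119 to Roman numerals:
  1119 contains 1×1000 (M)
  119 contains 1×100 (C)
  19 contains 1×10 (X)
  9 contains 1×9 (IX)

MCXIX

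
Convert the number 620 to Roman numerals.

Convert 620 to Roman numerals:
  620 contains 1×500 (D)
  120 contains 1×100 (C)
  20 contains 2×10 (XX)

DCXX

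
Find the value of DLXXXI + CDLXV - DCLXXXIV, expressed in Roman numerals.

DLXXXI = 581, CDLXV = 465, DCLXXXIV = 684
581 + 465 = 1046
1046 - 684 = 362

CCCLXII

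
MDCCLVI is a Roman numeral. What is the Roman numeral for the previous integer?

MDCCLVI = 1756, so the previous integer is 1756 - 1 = 1755

MDCCLV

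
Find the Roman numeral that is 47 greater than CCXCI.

CCXCI = 291
291 + 47 = 338

CCCXXXVIII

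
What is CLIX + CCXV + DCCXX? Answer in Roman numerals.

CLIX = 159, CCXV = 215, DCCXX = 720
159 + 215 = 374
374 + 720 = 1094

MXCIV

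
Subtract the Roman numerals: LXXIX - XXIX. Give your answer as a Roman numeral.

LXXIX = 79
XXIX = 29
79 - 29 = 50

L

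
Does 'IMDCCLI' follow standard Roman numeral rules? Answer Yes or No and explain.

'IMDCCLI': Invalid subtractive combination: IM

No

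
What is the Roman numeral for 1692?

Convert 1692 to Roman numerals:
  1692 contains 1×1000 (M)
  692 contains 1×500 (D)
  192 contains 1×100 (C)
  92 contains 1×90 (XC)
  2 contains 2×1 (II)

MDCXCII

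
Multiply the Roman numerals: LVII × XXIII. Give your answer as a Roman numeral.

LVII = 57
XXIII = 23
57 × 23 = 1311

MCCCXI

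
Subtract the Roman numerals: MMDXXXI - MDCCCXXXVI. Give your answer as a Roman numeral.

MMDXXXI = 2531
MDCCCXXXVI = 1836
2531 - 1836 = 695

DCXCV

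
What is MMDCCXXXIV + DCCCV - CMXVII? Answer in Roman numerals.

MMDCCXXXIV = 2734, DCCCV = 805, CMXVII = 917
2734 + 805 = 3539
3539 - 917 = 2622

MMDCXXII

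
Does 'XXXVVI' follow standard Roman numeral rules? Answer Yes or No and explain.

'XXXVVI': V should not appear more than once

No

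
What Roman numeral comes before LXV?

LXV = 65; previous is 64

LXIV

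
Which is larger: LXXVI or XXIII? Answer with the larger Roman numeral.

LXXVI = 76
XXIII = 23
76 is larger

LXXVI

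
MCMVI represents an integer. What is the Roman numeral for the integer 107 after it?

MCMVI = 1906
1906 + 107 = 2013

MMXIII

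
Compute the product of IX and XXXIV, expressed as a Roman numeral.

IX = 9
XXXIV = 34
9 × 34 = 306

CCCVI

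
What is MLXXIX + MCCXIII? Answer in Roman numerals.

MLXXIX = 1079
MCCXIII = 1213
1079 + 1213 = 2292

MMCCXCII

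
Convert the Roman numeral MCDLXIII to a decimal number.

MCDLXIII: M=1000, CD=400, L=50, X=10, I=1, I=1, I=1
1000 + 400 + 50 + 10 + 1 + 1 + 1 = 1463

1463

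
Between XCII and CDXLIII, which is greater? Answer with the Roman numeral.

XCII = 92
CDXLIII = 443
443 is larger

CDXLIII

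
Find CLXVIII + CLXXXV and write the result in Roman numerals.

CLXVIII = 168
CLXXXV = 185
168 + 185 = 353

CCCLIII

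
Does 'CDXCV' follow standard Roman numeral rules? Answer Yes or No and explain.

'CDXCV': Check the rules: uses only the symbols I, V, X, L, C, D, M; no symbol is repeated more than three times in a row; V, L and D each appear at most once; the only places a smaller symbol precedes a larger one are the allowed subtractive pairs CD, XC, the symbol right after such a pair (if any) is smaller than the pair's first symbol, and otherwise the values never increase from left to right. Value: CD (400) + XC (90) + V (5) = 495. So it is a valid standard Roman numeral.

Yes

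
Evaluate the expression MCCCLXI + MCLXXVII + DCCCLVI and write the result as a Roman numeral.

MCCCLXI = 1361, MCLXXVII = 1177, DCCCLVI = 856
1361 + 1177 = 2538
2538 + 856 = 3394

MMMCCCXCIV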